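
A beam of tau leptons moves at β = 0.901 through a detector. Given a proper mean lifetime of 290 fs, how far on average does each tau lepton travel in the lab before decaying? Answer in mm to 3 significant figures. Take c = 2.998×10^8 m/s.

γ = 1/√(1 − 0.901²) = 2.3051
Dilated lifetime: Δt = γτ₀ = 2.3051 × 290 fs = 668.48 fs
d = vΔt = 0.901c × 668.48 fs = 2.7012×10^8 m/s × 6.6848×10^-13 s = 0.181 mm

d ≈ 0.181 mm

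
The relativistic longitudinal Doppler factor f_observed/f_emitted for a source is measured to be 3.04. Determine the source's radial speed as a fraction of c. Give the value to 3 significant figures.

β ≈ 0.805

f_obs/f_src = √((1+β)/(1−β)) = 3.04  ⇒  (1+β)/(1−β) = 9.2416
β = |1 − D²|/(1 + D²) = |1 − 9.2416|/(1 + 9.2416) = 0.805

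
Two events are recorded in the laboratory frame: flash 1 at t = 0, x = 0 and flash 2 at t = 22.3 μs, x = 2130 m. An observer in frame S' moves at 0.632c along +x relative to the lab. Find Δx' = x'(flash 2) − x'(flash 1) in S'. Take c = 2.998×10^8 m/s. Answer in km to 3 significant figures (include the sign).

Δx' ≈ -2.70 km

γ = 1/√(1 − 0.632²) = 1.2904
Δx' = γ(Δx − vΔt) = 1.2904 × (2130 m − 0.632×(2.998×10^8 m/s)×22.3×10^-6 s)
= 1.2904 × (-2095.3 m) = -2.70 km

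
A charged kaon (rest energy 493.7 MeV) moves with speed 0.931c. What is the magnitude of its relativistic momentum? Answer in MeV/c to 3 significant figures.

p ≈ 1260 MeV/c

γ = 1/√(1 − 0.931²) = 2.7396
p = γβm₀c = 2.7396 × 0.931 × 493.7 MeV/c = 1260 MeV/c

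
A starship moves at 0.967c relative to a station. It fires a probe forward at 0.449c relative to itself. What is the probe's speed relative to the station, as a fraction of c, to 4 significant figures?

u ≈ 0.9873c

Relativistic velocity addition: u = (u' + v)/(1 + u'v/c²)
= (0.449 + 0.967)/(1 + 0.449×0.967) = 1.416/1.43418 = 0.9873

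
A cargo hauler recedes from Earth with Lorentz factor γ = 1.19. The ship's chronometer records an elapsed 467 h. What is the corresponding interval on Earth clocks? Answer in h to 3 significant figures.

Δt ≈ 556 h

γ = 1.19 (given)
Time dilation: Δt = γτ₀ = 1.19 × 467 h = 556 h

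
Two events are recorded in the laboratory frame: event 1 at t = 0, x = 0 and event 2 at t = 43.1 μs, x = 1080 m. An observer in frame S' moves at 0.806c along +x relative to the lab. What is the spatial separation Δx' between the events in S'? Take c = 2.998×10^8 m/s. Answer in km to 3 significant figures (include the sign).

Δx' ≈ -15.8 km

γ = 1/√(1 − 0.806²) = 1.6894
Δx' = γ(Δx − vΔt) = 1.6894 × (1080 m − 0.806×(2.998×10^8 m/s)×43.1×10^-6 s)
= 1.6894 × (-9334.6 m) = -15.8 km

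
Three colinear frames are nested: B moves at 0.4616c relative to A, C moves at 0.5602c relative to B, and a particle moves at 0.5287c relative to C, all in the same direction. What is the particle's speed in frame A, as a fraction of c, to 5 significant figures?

u ≈ 0.93796c

Compose boost 2: (0.5602 + 0.4616)/(1 + 0.5602×0.4616) = 1.0218/1.258588 = 0.8118620
Compose boost 3: (0.5287 + 0.8118620)/(1 + 0.5287×0.8118620) = 1.340562/1.429231 = 0.93796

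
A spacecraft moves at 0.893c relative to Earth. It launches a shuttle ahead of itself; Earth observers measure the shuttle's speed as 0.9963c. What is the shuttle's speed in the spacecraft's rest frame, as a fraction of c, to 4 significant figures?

u' ≈ 0.9365c

Inverse velocity addition: u' = (u − v)/(1 − uv/c²)
= (0.9963 − 0.893)/(1 − 0.9963×0.893) = 0.1033/0.110304 = 0.9365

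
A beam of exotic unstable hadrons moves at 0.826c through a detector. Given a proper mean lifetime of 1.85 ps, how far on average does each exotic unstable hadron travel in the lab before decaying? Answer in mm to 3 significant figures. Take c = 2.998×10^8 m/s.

d ≈ 0.813 mm

γ = 1/√(1 − 0.826²) = 1.7741
Dilated lifetime: Δt = γτ₀ = 1.7741 × 1.85 ps = 3.2821 ps
d = vΔt = 0.826c × 3.2821 ps = 2.4763×10^8 m/s × 3.2821×10^-12 s = 0.813 mm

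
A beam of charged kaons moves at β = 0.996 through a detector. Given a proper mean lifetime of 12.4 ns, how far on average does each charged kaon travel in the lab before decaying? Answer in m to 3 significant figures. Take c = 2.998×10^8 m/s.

γ = 1/√(1 − 0.996²) = 11.192
Dilated lifetime: Δt = γτ₀ = 11.192 × 12.4 ns = 138.78 ns
d = vΔt = 0.996c × 138.78 ns = 2.9860×10^8 m/s × 1.3878×10^-7 s = 41.4 m

d ≈ 41.4 m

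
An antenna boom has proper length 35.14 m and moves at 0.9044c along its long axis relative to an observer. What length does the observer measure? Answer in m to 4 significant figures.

L ≈ 14.99 m

γ = 1/√(1 − 0.9044²) = 2.34365
Length contraction: L = L₀/γ = 35.14/2.34365 = 14.99 m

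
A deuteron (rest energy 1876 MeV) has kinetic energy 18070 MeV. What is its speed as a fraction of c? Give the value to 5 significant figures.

β ≈ 0.99557

γ = 1 + K/(m₀c²) = 1 + 18070/1876 = 10.63220
β = √(1 − 1/γ²) = 0.99557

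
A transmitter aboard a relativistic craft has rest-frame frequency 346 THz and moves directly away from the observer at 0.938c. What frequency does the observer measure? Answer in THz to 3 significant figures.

Relativistic Doppler: f_obs = f_src √((1−β)/(1+β))
= 346 × √(0.062000/1.9380) = 346 × 0.17886 = 61.9 THz

f_obs ≈ 61.9 THz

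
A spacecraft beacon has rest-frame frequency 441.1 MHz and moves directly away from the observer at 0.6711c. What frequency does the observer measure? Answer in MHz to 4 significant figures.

f_obs ≈ 195.7 MHz

Relativistic Doppler: f_obs = f_src √((1−β)/(1+β))
= 441.1 × √(0.328900/1.67110) = 441.1 × 0.443640 = 195.7 MHz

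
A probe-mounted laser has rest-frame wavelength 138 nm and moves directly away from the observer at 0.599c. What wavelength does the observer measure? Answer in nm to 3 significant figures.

λ_obs ≈ 276 nm

Relativistic Doppler: λ_obs = λ_src √((1+β)/(1−β))
= 138 × √(1.5990/0.40100) = 138 × 1.9969 = 276 nm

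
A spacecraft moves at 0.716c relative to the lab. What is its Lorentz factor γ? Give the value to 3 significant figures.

γ = 1/√(1 − β²) = 1/√(1 − 0.716²) = 1/√(0.48734) = 1.43

γ ≈ 1.43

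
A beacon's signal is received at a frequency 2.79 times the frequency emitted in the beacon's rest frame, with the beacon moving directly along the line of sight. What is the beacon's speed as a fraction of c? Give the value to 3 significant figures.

f_obs/f_src = √((1+β)/(1−β)) = 2.79  ⇒  (1+β)/(1−β) = 7.7841
β = |1 − D²|/(1 + D²) = |1 − 7.7841|/(1 + 7.7841) = 0.772

β ≈ 0.772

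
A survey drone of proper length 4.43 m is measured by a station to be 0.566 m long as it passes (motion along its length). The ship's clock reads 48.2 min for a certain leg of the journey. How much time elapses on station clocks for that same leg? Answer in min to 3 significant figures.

Δt ≈ 377 min

Length contraction ⇒ γ = L₀/L = 4.43/0.566 = 7.8269
Time dilation: Δt = γτ₀ = 7.8269 × 48.2 min = 377 min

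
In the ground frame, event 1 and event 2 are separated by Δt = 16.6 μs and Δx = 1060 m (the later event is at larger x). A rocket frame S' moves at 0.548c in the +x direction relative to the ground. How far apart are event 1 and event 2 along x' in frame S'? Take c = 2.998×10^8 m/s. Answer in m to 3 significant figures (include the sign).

Δx' ≈ -1990 m

γ = 1/√(1 − 0.548²) = 1.1955
Δx' = γ(Δx − vΔt) = 1.1955 × (1060 m − 0.548×(2.998×10^8 m/s)×16.6×10^-6 s)
= 1.1955 × (-1667.2 m) = -1990 m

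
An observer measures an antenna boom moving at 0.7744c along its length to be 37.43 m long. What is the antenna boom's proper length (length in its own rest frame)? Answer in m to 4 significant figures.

L₀ ≈ 59.16 m

γ = 1/√(1 − 0.7744²) = 1.58054
L₀ = γL = 1.58054 × 37.43 = 59.16 m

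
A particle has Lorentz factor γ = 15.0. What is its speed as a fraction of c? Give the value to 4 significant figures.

β ≈ 0.9978

β = √(1 − 1/γ²) = √(1 − 1/15.0²) = √(0.995556) = 0.9978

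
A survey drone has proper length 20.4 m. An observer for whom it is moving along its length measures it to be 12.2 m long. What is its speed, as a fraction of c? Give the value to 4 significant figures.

β ≈ 0.8015

γ = L₀/L = 20.4/12.2 = 1.67213
β = √(1 − 1/γ²) = 0.8015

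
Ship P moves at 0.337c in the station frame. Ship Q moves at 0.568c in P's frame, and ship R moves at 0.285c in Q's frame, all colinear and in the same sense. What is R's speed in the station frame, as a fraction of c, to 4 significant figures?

u ≈ 0.8587c

Compose boost 2: (0.568 + 0.337)/(1 + 0.568×0.337) = 0.9050/1.19142 = 0.759600
Compose boost 3: (0.285 + 0.759600)/(1 + 0.285×0.759600) = 1.04460/1.21649 = 0.8587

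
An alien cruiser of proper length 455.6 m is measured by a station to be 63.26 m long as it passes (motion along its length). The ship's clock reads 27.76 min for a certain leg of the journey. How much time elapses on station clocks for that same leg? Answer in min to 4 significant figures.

Δt ≈ 199.9 min

Length contraction ⇒ γ = L₀/L = 455.6/63.26 = 7.20202
Time dilation: Δt = γτ₀ = 7.20202 × 27.76 min = 199.9 min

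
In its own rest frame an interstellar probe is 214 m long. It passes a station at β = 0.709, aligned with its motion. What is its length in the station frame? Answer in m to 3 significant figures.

L ≈ 151 m

γ = 1/√(1 − 0.709²) = 1.4180
Length contraction: L = L₀/γ = 214/1.4180 = 151 m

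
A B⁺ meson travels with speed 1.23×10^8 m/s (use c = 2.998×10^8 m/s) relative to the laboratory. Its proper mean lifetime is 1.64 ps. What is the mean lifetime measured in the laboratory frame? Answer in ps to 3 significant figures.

β = v/c = 1.23×10^8 / 2.998×10^8 = 0.41027
γ = 1/√(1 − 0.41027²) = 1.0965
Time dilation: Δt = γτ₀ = 1.0965 × 1.64 ps = 1.80 ps

Δt ≈ 1.80 ps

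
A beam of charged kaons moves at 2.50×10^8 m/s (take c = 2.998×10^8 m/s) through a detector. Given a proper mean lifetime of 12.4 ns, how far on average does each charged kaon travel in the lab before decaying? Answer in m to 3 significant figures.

β = v/c = 2.50×10^8 / 2.998×10^8 = 0.83389
γ = 1/√(1 − 0.83389²) = 1.8118
Dilated lifetime: Δt = γτ₀ = 1.8118 × 12.4 ns = 22.467 ns
d = vΔt = 0.83389c × 22.467 ns = 2.5000×10^8 m/s × 2.2467×10^-8 s = 5.62 m

d ≈ 5.62 m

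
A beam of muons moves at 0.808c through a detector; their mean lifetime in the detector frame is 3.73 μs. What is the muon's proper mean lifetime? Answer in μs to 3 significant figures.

γ = 1/√(1 − 0.808²) = 1.6973
Proper time: τ₀ = Δt/γ = 3.73/1.6973 = 2.20 μs

τ₀ ≈ 2.20 μs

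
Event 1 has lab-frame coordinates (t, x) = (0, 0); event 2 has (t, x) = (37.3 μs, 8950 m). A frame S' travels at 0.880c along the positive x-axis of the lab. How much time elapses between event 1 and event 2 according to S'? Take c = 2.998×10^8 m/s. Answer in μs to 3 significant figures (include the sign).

Δt' ≈ 23.2 μs

γ = 1/√(1 − 0.880²) = 2.1054
Δt' = γ(Δt − vΔx/c²) = 2.1054 × (37.3 μs − 0.880×8950 m / (2.998×10^8 m/s))
= 2.1054 × (11.029 μs) = 23.2 μs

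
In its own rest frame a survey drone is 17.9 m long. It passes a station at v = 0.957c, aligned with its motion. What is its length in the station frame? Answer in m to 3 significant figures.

γ = 1/√(1 − 0.957²) = 3.4472
Length contraction: L = L₀/γ = 17.9/3.4472 = 5.19 m

L ≈ 5.19 m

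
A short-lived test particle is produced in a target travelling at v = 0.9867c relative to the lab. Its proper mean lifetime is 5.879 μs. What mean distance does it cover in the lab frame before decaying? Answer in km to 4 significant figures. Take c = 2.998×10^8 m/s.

d ≈ 10.70 km

γ = 1/√(1 − 0.9867²) = 6.15188
Dilated lifetime: Δt = γτ₀ = 6.15188 × 5.879 μs = 36.1669 μs
d = vΔt = 0.9867c × 36.1669 μs = 2.95813×10^8 m/s × 3.61669×10^-5 s = 10.70 km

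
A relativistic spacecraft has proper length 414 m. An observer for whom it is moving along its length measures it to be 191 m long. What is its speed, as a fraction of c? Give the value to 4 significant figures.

γ = L₀/L = 414/191 = 2.16754
β = √(1 − 1/γ²) = 0.8872

β ≈ 0.8872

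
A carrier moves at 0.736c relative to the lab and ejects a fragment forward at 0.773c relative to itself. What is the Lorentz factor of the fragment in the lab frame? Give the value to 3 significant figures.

γ ≈ 3.65

u_lab = (0.773 + 0.736)/(1 + 0.773×0.736) = 1.509/1.56893 = 0.961803
γ = 1/√(1 − 0.961803²) = 3.65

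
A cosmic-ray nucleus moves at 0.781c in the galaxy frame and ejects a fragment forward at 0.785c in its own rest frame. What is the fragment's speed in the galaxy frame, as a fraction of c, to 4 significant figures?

Compose boost 2: (0.785 + 0.781)/(1 + 0.785×0.781) = 1.566/1.61308 = 0.9708

u ≈ 0.9708c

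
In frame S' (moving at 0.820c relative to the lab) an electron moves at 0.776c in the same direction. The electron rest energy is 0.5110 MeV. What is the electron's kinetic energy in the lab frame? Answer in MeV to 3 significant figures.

K ≈ 1.81 MeV

u_lab = (0.776 + 0.820)/(1 + 0.776×0.820) = 0.975359
γ = 1/√(1 − 0.975359²) = 4.5326
K = (γ − 1)m₀c² = (4.5326 − 1) × 0.5110 = 3.5326 × 0.5110 = 1.81 MeV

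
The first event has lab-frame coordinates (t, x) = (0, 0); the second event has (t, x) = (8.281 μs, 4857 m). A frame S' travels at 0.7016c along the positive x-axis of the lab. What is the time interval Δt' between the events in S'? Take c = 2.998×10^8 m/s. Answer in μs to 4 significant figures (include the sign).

γ = 1/√(1 − 0.7016²) = 1.40337
Δt' = γ(Δt − vΔx/c²) = 1.40337 × (8.281 μs − 0.7016×4857 m / (2.998×10^8 m/s))
= 1.40337 × (-3.08548 μs) = -4.330 μs

Δt' ≈ -4.330 μs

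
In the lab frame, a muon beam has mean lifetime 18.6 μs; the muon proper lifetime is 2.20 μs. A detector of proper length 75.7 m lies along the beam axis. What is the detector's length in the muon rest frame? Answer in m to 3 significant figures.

Time dilation ⇒ γ = Δt/τ₀ = 18.6/2.20 = 8.4545
Length contraction: L = L₀/γ = 75.7/8.4545 = 8.95 m

L ≈ 8.95 m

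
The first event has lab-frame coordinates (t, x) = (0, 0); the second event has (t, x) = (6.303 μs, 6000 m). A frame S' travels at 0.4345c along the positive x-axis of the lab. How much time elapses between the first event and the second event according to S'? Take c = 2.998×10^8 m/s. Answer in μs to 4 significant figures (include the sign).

Δt' ≈ -2.657 μs

γ = 1/√(1 − 0.4345²) = 1.11028
Δt' = γ(Δt − vΔx/c²) = 1.11028 × (6.303 μs − 0.4345×6000 m / (2.998×10^8 m/s))
= 1.11028 × (-2.39280 μs) = -2.657 μs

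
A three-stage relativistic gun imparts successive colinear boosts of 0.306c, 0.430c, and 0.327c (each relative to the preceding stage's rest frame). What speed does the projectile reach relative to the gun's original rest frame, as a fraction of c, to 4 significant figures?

u ≈ 0.8060c

Compose boost 2: (0.430 + 0.306)/(1 + 0.430×0.306) = 0.7360/1.13158 = 0.650418
Compose boost 3: (0.327 + 0.650418)/(1 + 0.327×0.650418) = 0.977418/1.21269 = 0.8060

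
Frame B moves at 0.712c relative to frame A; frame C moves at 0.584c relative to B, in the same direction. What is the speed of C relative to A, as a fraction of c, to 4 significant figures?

Compose boost 2: (0.584 + 0.712)/(1 + 0.584×0.712) = 1.296/1.41581 = 0.9154

u ≈ 0.9154c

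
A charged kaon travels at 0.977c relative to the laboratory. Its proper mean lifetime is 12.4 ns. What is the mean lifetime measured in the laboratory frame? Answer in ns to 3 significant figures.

Δt ≈ 58.2 ns

γ = 1/√(1 − 0.977²) = 4.6896
Time dilation: Δt = γτ₀ = 4.6896 × 12.4 ns = 58.2 ns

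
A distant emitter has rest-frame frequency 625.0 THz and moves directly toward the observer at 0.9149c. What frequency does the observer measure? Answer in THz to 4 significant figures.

Relativistic Doppler: f_obs = f_src √((1+β)/(1−β))
= 625.0 × √(1.91490/0.0851000) = 625.0 × 4.74360 = 2965 THz

f_obs ≈ 2965 THz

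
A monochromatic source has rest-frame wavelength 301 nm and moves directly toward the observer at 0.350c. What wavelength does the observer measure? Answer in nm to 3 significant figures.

λ_obs ≈ 209 nm

Relativistic Doppler: λ_obs = λ_src √((1−β)/(1+β))
= 301 × √(0.65000/1.3500) = 301 × 0.69389 = 209 nm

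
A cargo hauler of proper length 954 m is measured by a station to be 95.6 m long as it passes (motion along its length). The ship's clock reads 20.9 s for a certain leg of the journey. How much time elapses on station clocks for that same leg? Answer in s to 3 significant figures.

Length contraction ⇒ γ = L₀/L = 954/95.6 = 9.9791
Time dilation: Δt = γτ₀ = 9.9791 × 20.9 s = 209 s

Δt ≈ 209 s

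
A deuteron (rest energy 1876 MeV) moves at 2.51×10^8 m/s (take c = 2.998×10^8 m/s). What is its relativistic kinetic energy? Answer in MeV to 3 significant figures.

K ≈ 1550 MeV

β = v/c = 2.51×10^8 / 2.998×10^8 = 0.83722
γ = 1/√(1 − 0.83722²) = 1.8286
K = (γ − 1)m₀c² = (1.8286 − 1) × 1876 MeV = 0.82863 × 1876 MeV = 1550 MeV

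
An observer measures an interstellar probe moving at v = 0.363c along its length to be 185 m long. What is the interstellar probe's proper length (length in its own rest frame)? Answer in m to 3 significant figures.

γ = 1/√(1 − 0.363²) = 1.0732
L₀ = γL = 1.0732 × 185 = 199 m

L₀ ≈ 199 m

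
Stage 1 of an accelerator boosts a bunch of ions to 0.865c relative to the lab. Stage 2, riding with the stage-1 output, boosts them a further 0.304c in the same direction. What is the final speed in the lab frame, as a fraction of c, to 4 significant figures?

Compose boost 2: (0.304 + 0.865)/(1 + 0.304×0.865) = 1.169/1.26296 = 0.9256

u ≈ 0.9256c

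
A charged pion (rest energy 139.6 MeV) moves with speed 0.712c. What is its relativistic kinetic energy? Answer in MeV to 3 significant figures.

γ = 1/√(1 − 0.712²) = 1.4241
K = (γ − 1)m₀c² = (1.4241 − 1) × 139.6 MeV = 0.42414 × 139.6 MeV = 59.2 MeV

K ≈ 59.2 MeV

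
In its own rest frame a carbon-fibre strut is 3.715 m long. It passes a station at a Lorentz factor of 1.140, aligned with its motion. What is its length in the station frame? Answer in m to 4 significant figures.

L ≈ 3.259 m

γ = 1.140 (given)
Length contraction: L = L₀/γ = 3.715/1.140 = 3.259 m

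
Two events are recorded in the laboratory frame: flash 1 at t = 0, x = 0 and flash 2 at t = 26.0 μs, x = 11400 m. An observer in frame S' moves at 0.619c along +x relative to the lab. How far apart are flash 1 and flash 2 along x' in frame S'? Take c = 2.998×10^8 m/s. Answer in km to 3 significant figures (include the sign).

γ = 1/√(1 − 0.619²) = 1.2733
Δx' = γ(Δx − vΔt) = 1.2733 × (11400 m − 0.619×(2.998×10^8 m/s)×26.0×10^-6 s)
= 1.2733 × (6575.0 m) = 8.37 km

Δx' ≈ 8.37 km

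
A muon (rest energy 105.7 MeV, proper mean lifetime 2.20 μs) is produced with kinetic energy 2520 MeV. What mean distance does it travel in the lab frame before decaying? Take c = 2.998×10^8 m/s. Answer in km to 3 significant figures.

d ≈ 16.4 km

γ = 1 + K/(m₀c²) = 1 + 2520/105.7 = 24.841
β = √(1 − 1/γ²) = 0.99919
Dilated lifetime: γτ₀ = 24.841 × 2.20 μs = 54.650 μs
d = βc·γτ₀ = 0.99919 × (2.998×10^8 m/s) × 5.4650×10^-5 s = 16.4 km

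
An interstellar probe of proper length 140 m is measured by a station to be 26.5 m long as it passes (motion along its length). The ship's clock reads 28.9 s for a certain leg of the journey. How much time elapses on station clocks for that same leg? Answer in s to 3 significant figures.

Length contraction ⇒ γ = L₀/L = 140/26.5 = 5.2830
Time dilation: Δt = γτ₀ = 5.2830 × 28.9 s = 153 s

Δt ≈ 153 s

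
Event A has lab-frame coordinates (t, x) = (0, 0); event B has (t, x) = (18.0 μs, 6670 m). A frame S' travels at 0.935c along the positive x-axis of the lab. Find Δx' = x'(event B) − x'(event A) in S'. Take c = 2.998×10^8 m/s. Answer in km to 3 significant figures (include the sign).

γ = 1/√(1 − 0.935²) = 2.8197
Δx' = γ(Δx − vΔt) = 2.8197 × (6670 m − 0.935×(2.998×10^8 m/s)×18.0×10^-6 s)
= 2.8197 × (1624.4 m) = 4.58 km

Δx' ≈ 4.58 km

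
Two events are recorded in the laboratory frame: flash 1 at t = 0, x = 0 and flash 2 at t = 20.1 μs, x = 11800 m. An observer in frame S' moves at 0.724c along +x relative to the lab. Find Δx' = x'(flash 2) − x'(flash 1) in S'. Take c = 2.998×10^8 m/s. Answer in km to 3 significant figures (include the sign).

Δx' ≈ 10.8 km

γ = 1/√(1 − 0.724²) = 1.4497
Δx' = γ(Δx − vΔt) = 1.4497 × (11800 m − 0.724×(2.998×10^8 m/s)×20.1×10^-6 s)
= 1.4497 × (7437.2 m) = 10.8 km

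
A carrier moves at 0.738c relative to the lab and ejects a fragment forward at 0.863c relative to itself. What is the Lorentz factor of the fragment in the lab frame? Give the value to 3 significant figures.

u_lab = (0.863 + 0.738)/(1 + 0.863×0.738) = 1.601/1.63689 = 0.978072
γ = 1/√(1 − 0.978072²) = 4.80

γ ≈ 4.80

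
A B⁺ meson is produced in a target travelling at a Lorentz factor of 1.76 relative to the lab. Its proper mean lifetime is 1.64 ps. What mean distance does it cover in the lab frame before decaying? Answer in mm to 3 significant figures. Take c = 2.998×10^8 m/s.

d ≈ 0.712 mm

β = √(1 − 1/γ²) = √(1 − 1/1.76²) = 0.82290
Dilated lifetime: Δt = γτ₀ = 1.76 × 1.64 ps = 2.8864 ps
d = vΔt = 0.82290c × 2.8864 ps = 2.4671×10^8 m/s × 2.8864×10^-12 s = 0.712 mm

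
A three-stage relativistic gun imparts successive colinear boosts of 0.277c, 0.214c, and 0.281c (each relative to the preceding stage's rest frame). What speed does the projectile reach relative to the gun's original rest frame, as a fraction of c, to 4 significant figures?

Compose boost 2: (0.214 + 0.277)/(1 + 0.214×0.277) = 0.4910/1.05928 = 0.463523
Compose boost 3: (0.281 + 0.463523)/(1 + 0.281×0.463523) = 0.744523/1.13025 = 0.6587

u ≈ 0.6587c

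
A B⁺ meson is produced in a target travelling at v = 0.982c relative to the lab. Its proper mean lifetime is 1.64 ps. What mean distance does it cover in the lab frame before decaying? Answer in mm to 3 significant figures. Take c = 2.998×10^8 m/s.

γ = 1/√(1 − 0.982²) = 5.2943
Dilated lifetime: Δt = γτ₀ = 5.2943 × 1.64 ps = 8.6827 ps
d = vΔt = 0.982c × 8.6827 ps = 2.9440×10^8 m/s × 8.6827×10^-12 s = 2.56 mm

d ≈ 2.56 mm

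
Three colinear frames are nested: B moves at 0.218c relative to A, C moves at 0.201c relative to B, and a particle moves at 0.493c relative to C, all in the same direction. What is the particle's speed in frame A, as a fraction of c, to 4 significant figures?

u ≈ 0.7467c

Compose boost 2: (0.201 + 0.218)/(1 + 0.201×0.218) = 0.4190/1.04382 = 0.401411
Compose boost 3: (0.493 + 0.401411)/(1 + 0.493×0.401411) = 0.894411/1.19790 = 0.7467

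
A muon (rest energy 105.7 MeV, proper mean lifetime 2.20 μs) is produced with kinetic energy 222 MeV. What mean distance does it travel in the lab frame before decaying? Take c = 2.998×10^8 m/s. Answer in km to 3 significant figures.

d ≈ 1.94 km

γ = 1 + K/(m₀c²) = 1 + 222/105.7 = 3.1003
β = √(1 − 1/γ²) = 0.94655
Dilated lifetime: γτ₀ = 3.1003 × 2.20 μs = 6.8206 μs
d = βc·γτ₀ = 0.94655 × (2.998×10^8 m/s) × 6.8206×10^-6 s = 1.94 km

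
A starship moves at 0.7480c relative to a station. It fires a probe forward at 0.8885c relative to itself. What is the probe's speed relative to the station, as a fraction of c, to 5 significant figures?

u ≈ 0.98312c

Relativistic velocity addition: u = (u' + v)/(1 + u'v/c²)
= (0.8885 + 0.7480)/(1 + 0.8885×0.7480) = 1.6365/1.664598 = 0.98312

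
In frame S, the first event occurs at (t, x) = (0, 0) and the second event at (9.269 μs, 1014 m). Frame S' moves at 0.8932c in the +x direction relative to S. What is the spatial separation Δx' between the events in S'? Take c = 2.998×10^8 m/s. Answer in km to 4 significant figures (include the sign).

γ = 1/√(1 − 0.8932²) = 2.22390
Δx' = γ(Δx − vΔt) = 2.22390 × (1014 m − 0.8932×(2.998×10^8 m/s)×9.269×10^-6 s)
= 2.22390 × (-1468.07 m) = -3.265 km

Δx' ≈ -3.265 km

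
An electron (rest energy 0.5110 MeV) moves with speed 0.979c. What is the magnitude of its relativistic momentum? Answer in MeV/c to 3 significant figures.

p ≈ 2.45 MeV/c

γ = 1/√(1 − 0.979²) = 4.9053
p = γβm₀c = 4.9053 × 0.979 × 0.5110 MeV/c = 2.45 MeV/c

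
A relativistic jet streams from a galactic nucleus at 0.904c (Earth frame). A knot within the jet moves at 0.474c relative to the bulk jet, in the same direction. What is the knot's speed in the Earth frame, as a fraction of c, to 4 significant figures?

Relativistic velocity addition: u = (u' + v)/(1 + u'v/c²)
= (0.474 + 0.904)/(1 + 0.474×0.904) = 1.378/1.42850 = 0.9647

u ≈ 0.9647c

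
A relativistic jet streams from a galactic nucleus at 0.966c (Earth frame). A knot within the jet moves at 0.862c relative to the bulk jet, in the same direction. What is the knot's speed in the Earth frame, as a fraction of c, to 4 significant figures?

Relativistic velocity addition: u = (u' + v)/(1 + u'v/c²)
= (0.862 + 0.966)/(1 + 0.862×0.966) = 1.828/1.83269 = 0.9974

u ≈ 0.9974c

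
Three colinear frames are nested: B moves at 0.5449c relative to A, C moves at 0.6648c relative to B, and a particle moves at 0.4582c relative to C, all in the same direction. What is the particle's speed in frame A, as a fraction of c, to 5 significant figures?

u ≈ 0.95687c

Compose boost 2: (0.6648 + 0.5449)/(1 + 0.6648×0.5449) = 1.2097/1.362250 = 0.8880165
Compose boost 3: (0.4582 + 0.8880165)/(1 + 0.4582×0.8880165) = 1.346216/1.406889 = 0.95687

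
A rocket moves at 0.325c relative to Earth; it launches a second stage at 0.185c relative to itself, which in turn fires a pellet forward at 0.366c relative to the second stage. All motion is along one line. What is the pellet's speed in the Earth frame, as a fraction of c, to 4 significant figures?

u ≈ 0.7203c

Compose boost 2: (0.185 + 0.325)/(1 + 0.185×0.325) = 0.5100/1.06012 = 0.481075
Compose boost 3: (0.366 + 0.481075)/(1 + 0.366×0.481075) = 0.847075/1.17607 = 0.7203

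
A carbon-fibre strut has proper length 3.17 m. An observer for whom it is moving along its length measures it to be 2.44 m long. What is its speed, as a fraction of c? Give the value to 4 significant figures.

γ = L₀/L = 3.17/2.44 = 1.29918
β = √(1 − 1/γ²) = 0.6384

β ≈ 0.6384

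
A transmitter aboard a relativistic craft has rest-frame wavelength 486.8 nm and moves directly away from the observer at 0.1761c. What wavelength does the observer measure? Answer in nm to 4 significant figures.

Relativistic Doppler: λ_obs = λ_src √((1+β)/(1−β))
= 486.8 × √(1.17610/0.823900) = 486.8 × 1.19477 = 581.6 nm

λ_obs ≈ 581.6 nm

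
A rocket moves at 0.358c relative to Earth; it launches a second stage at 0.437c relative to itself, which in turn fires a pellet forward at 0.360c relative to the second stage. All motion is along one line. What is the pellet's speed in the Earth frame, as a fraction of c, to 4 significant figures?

Compose boost 2: (0.437 + 0.358)/(1 + 0.437×0.358) = 0.7950/1.15645 = 0.687451
Compose boost 3: (0.360 + 0.687451)/(1 + 0.360×0.687451) = 1.04745/1.24748 = 0.8397

u ≈ 0.8397c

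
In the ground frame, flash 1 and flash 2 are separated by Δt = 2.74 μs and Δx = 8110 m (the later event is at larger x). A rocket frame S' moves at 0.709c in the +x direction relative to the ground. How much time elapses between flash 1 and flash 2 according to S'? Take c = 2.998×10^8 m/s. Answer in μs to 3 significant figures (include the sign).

γ = 1/√(1 − 0.709²) = 1.4180
Δt' = γ(Δt − vΔx/c²) = 1.4180 × (2.74 μs − 0.709×8110 m / (2.998×10^8 m/s))
= 1.4180 × (-16.439 μs) = -23.3 μs

Δt' ≈ -23.3 μs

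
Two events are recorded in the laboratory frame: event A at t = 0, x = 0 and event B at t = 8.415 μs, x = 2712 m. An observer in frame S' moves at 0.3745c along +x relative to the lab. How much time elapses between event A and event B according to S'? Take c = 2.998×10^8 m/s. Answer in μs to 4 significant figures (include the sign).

γ = 1/√(1 − 0.3745²) = 1.07848
Δt' = γ(Δt − vΔx/c²) = 1.07848 × (8.415 μs − 0.3745×2712 m / (2.998×10^8 m/s))
= 1.07848 × (5.02726 μs) = 5.422 μs

Δt' ≈ 5.422 μs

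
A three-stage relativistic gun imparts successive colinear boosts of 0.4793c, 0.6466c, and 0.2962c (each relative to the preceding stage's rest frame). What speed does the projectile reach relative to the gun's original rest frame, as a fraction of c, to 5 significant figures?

u ≈ 0.92119c

Compose boost 2: (0.6466 + 0.4793)/(1 + 0.6466×0.4793) = 1.1259/1.309915 = 0.8595212
Compose boost 3: (0.2962 + 0.8595212)/(1 + 0.2962×0.8595212) = 1.155721/1.254590 = 0.92119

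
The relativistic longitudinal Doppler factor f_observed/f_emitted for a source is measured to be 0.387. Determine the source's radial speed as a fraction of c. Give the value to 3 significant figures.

β ≈ 0.739

f_obs/f_src = √((1−β)/(1+β)) = 0.387  ⇒  (1−β)/(1+β) = 0.14977
β = |1 − D²|/(1 + D²) = |1 − 0.14977|/(1 + 0.14977) = 0.739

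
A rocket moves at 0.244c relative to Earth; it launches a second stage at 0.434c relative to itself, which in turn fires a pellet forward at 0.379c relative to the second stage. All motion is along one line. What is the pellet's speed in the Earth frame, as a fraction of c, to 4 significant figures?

u ≈ 0.8050c

Compose boost 2: (0.434 + 0.244)/(1 + 0.434×0.244) = 0.6780/1.10590 = 0.613078
Compose boost 3: (0.379 + 0.613078)/(1 + 0.379×0.613078) = 0.992078/1.23236 = 0.8050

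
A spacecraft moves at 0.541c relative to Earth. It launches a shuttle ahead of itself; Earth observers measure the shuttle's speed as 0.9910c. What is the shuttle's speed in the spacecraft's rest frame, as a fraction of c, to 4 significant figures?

u' ≈ 0.9701c

Inverse velocity addition: u' = (u − v)/(1 − uv/c²)
= (0.9910 − 0.541)/(1 − 0.9910×0.541) = 0.4500/0.463869 = 0.9701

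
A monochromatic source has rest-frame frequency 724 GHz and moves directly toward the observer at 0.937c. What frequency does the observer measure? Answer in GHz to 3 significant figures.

Relativistic Doppler: f_obs = f_src √((1+β)/(1−β))
= 724 × √(1.9370/0.063000) = 724 × 5.5449 = 4010 GHz

f_obs ≈ 4010 GHz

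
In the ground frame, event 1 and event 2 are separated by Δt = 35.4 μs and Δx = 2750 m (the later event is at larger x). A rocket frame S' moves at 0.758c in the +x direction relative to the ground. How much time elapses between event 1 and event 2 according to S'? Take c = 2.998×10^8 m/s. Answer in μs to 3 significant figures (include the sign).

γ = 1/√(1 − 0.758²) = 1.5331
Δt' = γ(Δt − vΔx/c²) = 1.5331 × (35.4 μs − 0.758×2750 m / (2.998×10^8 m/s))
= 1.5331 × (28.447 μs) = 43.6 μs

Δt' ≈ 43.6 μs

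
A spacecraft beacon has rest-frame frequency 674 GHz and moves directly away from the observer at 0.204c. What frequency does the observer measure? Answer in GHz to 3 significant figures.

f_obs ≈ 548 GHz

Relativistic Doppler: f_obs = f_src √((1−β)/(1+β))
= 674 × √(0.79600/1.2040) = 674 × 0.81310 = 548 GHz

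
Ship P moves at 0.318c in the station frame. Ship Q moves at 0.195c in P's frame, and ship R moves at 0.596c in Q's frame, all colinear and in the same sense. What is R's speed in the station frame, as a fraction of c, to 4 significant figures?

u ≈ 0.8378c

Compose boost 2: (0.195 + 0.318)/(1 + 0.195×0.318) = 0.5130/1.06201 = 0.483046
Compose boost 3: (0.596 + 0.483046)/(1 + 0.596×0.483046) = 1.07905/1.28790 = 0.8378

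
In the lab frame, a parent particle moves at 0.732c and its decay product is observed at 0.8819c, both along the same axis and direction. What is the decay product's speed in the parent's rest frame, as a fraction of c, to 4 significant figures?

u' ≈ 0.4229c

Inverse velocity addition: u' = (u − v)/(1 − uv/c²)
= (0.8819 − 0.732)/(1 − 0.8819×0.732) = 0.1499/0.354449 = 0.4229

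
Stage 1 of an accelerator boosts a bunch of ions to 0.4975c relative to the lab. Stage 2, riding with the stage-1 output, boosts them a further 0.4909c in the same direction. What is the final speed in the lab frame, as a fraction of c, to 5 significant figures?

u ≈ 0.79439c

Compose boost 2: (0.4909 + 0.4975)/(1 + 0.4909×0.4975) = 0.98840/1.244223 = 0.79439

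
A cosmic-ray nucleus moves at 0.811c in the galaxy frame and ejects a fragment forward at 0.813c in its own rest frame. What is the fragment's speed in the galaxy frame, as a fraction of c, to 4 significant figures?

u ≈ 0.9787c

Compose boost 2: (0.813 + 0.811)/(1 + 0.813×0.811) = 1.624/1.65934 = 0.9787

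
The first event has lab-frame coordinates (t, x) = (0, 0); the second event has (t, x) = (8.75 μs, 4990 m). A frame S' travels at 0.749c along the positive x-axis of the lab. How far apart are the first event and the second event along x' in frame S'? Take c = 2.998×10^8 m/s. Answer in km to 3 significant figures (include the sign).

γ = 1/√(1 − 0.749²) = 1.5093
Δx' = γ(Δx − vΔt) = 1.5093 × (4990 m − 0.749×(2.998×10^8 m/s)×8.75×10^-6 s)
= 1.5093 × (3025.2 m) = 4.57 km

Δx' ≈ 4.57 km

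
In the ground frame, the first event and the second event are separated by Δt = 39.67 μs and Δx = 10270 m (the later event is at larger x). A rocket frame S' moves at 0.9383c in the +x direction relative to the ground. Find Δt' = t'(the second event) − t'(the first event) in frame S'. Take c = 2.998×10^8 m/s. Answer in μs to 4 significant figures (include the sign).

γ = 1/√(1 − 0.9383²) = 2.89166
Δt' = γ(Δt − vΔx/c²) = 2.89166 × (39.67 μs − 0.9383×10270 m / (2.998×10^8 m/s))
= 2.89166 × (7.52743 μs) = 21.77 μs

Δt' ≈ 21.77 μs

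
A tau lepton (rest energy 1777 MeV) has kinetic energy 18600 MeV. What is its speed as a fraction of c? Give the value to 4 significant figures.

β ≈ 0.9962

γ = 1 + K/(m₀c²) = 1 + 18600/1777 = 11.4671
β = √(1 − 1/γ²) = 0.9962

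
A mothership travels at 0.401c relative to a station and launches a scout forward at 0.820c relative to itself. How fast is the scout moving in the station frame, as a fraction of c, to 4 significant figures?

Compose boost 2: (0.820 + 0.401)/(1 + 0.820×0.401) = 1.221/1.32882 = 0.9189

u ≈ 0.9189c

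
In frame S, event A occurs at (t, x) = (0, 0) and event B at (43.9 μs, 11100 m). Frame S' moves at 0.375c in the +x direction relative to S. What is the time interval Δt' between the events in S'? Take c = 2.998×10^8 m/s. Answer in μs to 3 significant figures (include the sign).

Δt' ≈ 32.4 μs

γ = 1/√(1 − 0.375²) = 1.0787
Δt' = γ(Δt − vΔx/c²) = 1.0787 × (43.9 μs − 0.375×11100 m / (2.998×10^8 m/s))
= 1.0787 × (30.016 μs) = 32.4 μs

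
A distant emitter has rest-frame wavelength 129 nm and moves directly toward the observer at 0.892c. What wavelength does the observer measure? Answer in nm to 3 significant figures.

Relativistic Doppler: λ_obs = λ_src √((1−β)/(1+β))
= 129 × √(0.10800/1.8920) = 129 × 0.23892 = 30.8 nm

λ_obs ≈ 30.8 nm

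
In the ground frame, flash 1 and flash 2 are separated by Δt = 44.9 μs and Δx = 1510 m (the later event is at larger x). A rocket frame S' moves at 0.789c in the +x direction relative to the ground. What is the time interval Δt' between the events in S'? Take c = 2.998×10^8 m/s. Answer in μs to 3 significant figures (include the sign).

Δt' ≈ 66.6 μs

γ = 1/√(1 − 0.789²) = 1.6276
Δt' = γ(Δt − vΔx/c²) = 1.6276 × (44.9 μs − 0.789×1510 m / (2.998×10^8 m/s))
= 1.6276 × (40.926 μs) = 66.6 μs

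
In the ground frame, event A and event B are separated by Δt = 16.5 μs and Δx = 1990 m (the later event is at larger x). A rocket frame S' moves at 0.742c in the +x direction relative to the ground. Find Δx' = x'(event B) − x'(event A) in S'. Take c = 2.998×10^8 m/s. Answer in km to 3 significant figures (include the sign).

γ = 1/√(1 − 0.742²) = 1.4916
Δx' = γ(Δx − vΔt) = 1.4916 × (1990 m − 0.742×(2.998×10^8 m/s)×16.5×10^-6 s)
= 1.4916 × (-1680.5 m) = -2.51 km

Δx' ≈ -2.51 km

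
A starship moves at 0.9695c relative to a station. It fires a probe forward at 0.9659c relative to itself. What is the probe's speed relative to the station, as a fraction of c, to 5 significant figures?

Relativistic velocity addition: u = (u' + v)/(1 + u'v/c²)
= (0.9659 + 0.9695)/(1 + 0.9659×0.9695) = 1.9354/1.936440 = 0.99946

u ≈ 0.99946c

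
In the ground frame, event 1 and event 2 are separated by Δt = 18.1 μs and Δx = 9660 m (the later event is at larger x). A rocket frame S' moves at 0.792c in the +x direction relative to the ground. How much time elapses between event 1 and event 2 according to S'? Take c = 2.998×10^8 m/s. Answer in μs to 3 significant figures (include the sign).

Δt' ≈ -12.2 μs

γ = 1/√(1 − 0.792²) = 1.6379
Δt' = γ(Δt − vΔx/c²) = 1.6379 × (18.1 μs − 0.792×9660 m / (2.998×10^8 m/s))
= 1.6379 × (-7.4194 μs) = -12.2 μs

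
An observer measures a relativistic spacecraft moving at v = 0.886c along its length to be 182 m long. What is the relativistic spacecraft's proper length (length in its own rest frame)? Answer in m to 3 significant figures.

γ = 1/√(1 − 0.886²) = 2.1566
L₀ = γL = 2.1566 × 182 = 393 m

L₀ ≈ 393 m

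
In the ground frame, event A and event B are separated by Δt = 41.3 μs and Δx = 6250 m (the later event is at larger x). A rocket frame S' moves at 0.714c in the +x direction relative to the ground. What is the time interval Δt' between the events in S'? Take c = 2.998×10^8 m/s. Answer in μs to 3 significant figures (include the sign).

Δt' ≈ 37.7 μs

γ = 1/√(1 − 0.714²) = 1.4283
Δt' = γ(Δt − vΔx/c²) = 1.4283 × (41.3 μs − 0.714×6250 m / (2.998×10^8 m/s))
= 1.4283 × (26.415 μs) = 37.7 μs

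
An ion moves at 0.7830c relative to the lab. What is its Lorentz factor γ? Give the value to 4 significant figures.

γ = 1/√(1 − β²) = 1/√(1 − 0.7830²) = 1/√(0.386911) = 1.608

γ ≈ 1.608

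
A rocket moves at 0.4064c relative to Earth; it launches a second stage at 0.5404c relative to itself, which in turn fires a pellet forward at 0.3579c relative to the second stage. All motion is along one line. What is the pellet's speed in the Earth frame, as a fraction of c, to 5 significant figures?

u ≈ 0.88760c

Compose boost 2: (0.5404 + 0.4064)/(1 + 0.5404×0.4064) = 0.94680/1.219619 = 0.7763083
Compose boost 3: (0.3579 + 0.7763083)/(1 + 0.3579×0.7763083) = 1.134208/1.277841 = 0.88760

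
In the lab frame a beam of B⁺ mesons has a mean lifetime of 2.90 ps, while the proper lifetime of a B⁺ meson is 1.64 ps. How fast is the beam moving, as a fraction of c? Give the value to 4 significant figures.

β ≈ 0.8247

γ = Δt/τ₀ = 2.90/1.64 = 1.76829
β = √(1 − 1/γ²) = √(1 − 1/1.76829²) = 0.8247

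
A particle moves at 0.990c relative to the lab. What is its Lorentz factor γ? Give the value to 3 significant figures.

γ ≈ 7.09

γ = 1/√(1 − β²) = 1/√(1 − 0.990²) = 1/√(0.019900) = 7.09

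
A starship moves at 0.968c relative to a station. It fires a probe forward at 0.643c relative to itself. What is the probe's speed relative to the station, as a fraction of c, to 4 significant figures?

u ≈ 0.9930c

Relativistic velocity addition: u = (u' + v)/(1 + u'v/c²)
= (0.643 + 0.968)/(1 + 0.643×0.968) = 1.611/1.62242 = 0.9930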